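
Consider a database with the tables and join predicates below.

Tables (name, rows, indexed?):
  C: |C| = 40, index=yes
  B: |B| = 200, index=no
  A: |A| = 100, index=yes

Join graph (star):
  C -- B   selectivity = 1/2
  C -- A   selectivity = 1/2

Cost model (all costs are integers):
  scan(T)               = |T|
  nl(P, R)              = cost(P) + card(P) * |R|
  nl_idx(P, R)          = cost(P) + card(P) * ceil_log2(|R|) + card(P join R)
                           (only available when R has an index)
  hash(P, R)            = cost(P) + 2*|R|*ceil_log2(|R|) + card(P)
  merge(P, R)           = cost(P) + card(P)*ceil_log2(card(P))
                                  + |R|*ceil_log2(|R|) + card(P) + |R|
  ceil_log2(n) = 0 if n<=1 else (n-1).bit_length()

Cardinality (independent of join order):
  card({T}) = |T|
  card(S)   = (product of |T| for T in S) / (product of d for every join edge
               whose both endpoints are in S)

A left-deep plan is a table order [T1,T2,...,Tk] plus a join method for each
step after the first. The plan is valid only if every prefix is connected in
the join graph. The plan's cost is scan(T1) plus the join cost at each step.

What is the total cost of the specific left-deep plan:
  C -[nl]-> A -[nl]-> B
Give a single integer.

404040

step 1: scan C: cost=40, card=40
step 2: join A via nl
    card(P join A) = 40*100/(2) = 2000
    cost = 40 + 40*100 = 4040
step 3: join B via nl
    card(P join B) = 2000*200/(2) = 200000
    cost = 4040 + 2000*200 = 404040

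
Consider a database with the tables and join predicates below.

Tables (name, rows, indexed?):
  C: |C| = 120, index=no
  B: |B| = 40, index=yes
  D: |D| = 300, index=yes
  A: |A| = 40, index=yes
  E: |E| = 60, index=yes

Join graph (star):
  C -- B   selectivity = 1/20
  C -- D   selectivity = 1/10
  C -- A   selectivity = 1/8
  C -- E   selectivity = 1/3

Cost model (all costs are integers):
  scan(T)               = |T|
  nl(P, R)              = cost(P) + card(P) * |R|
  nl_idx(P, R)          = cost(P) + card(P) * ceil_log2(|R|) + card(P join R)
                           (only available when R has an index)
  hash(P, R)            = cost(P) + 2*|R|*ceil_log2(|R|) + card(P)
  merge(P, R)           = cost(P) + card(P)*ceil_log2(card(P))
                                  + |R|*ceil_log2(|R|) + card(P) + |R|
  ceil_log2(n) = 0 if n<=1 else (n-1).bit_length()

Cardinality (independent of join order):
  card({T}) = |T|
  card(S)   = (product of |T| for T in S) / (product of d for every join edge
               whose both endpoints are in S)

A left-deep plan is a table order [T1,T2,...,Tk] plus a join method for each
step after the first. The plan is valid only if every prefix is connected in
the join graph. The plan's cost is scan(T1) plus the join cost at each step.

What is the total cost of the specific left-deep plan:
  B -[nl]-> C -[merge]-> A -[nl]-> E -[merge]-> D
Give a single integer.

466280

step 1: scan B: cost=40, card=40
step 2: join C via nl
    card(P join C) = 40*120/(20) = 240
    cost = 40 + 40*120 = 4840
step 3: join A via merge
    card(P join A) = 240*40/(8) = 1200
    cost = 4840 + 240*8 + 40*6 + 240 + 40 = 7280
step 4: join E via nl
    card(P join E) = 1200*60/(3) = 24000
    cost = 7280 + 1200*60 = 79280
step 5: join D via merge
    card(P join D) = 24000*300/(10) = 720000
    cost = 79280 + 24000*15 + 300*9 + 24000 + 300 = 466280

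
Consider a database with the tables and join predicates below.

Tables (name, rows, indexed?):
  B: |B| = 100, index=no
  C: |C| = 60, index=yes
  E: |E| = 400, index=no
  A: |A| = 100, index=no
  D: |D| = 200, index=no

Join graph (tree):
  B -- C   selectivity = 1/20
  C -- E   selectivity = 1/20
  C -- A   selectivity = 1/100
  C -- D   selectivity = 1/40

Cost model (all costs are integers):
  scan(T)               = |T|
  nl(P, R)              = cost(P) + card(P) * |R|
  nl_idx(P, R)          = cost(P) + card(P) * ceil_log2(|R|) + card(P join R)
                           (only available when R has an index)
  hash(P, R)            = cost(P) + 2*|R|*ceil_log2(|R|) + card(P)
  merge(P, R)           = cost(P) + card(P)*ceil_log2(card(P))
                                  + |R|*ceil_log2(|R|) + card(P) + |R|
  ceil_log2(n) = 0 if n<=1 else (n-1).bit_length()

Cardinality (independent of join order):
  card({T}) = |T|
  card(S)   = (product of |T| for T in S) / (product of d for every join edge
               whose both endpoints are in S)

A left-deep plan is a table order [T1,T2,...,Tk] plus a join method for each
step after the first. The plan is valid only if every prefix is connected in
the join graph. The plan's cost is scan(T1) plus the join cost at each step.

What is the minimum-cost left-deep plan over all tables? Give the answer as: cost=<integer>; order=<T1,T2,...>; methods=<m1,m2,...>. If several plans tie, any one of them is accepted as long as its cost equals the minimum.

cost=13220; order=D,C,A,B,E; methods=hash,hash,hash,hash

Selinger DP (subsets sized 1..n):
  {B}: scan cost=100, card=100
  {C}: scan cost=60, card=60
  {E}: scan cost=400, card=400
  {A}: scan cost=100, card=100
  {D}: scan cost=200, card=200
  {BC}: card=300; try (C,hash)→920, (C,nl_idx)→1000, (B,merge)→1280, (C,merge)→1320, (B,hash)→1520, (B,nl)→6060 …(+1); best=920 via (C,hash)
  {CE}: card=1200; try (C,hash)→1520, (C,nl_idx)→4000, (E,merge)→4480, (C,merge)→4820, (E,hash)→7320, (E,nl)→24060 …(+1); best=1520 via (C,hash)
  {AC}: card=60; try (C,nl_idx)→760, (C,hash)→920, (A,merge)→1280, (C,merge)→1320, (A,hash)→1520, (A,nl)→6060 …(+1); best=760 via (C,nl_idx)
  {CD}: card=300; try (C,hash)→1120, (C,nl_idx)→1700, (D,merge)→2280, (C,merge)→2420, (D,hash)→3320, (D,nl)→12060 …(+1); best=1120 via (C,hash)
  {BCE}: card=6000; try (B,hash)→4120, (E,merge)→7920, (E,hash)→8420, (B,merge)→16720, (E,nl)→120920, (B,nl)→121520; best=4120 via (B,hash)
  {ABC}: card=300; try (B,merge)→1980, (B,hash)→2220, (A,hash)→2620, (A,merge)→4720, (B,nl)→6760, (A,nl)→30920; best=1980 via (B,merge)
  {BCD}: card=1500; try (B,hash)→2820, (D,hash)→4420, (B,merge)→4920, (D,merge)→5720, (B,nl)→31120, (D,nl)→60920; best=2820 via (B,hash)
  {ACE}: card=1200; try (A,hash)→4120, (E,merge)→5180, (E,hash)→8020, (A,merge)→16720, (E,nl)→24760, (A,nl)→121520; best=4120 via (A,hash)
  {CDE}: card=6000; try (D,hash)→5920, (E,merge)→8120, (E,hash)→8620, (D,merge)→17720, (E,nl)→121120, (D,nl)→241520; best=5920 via (D,hash)
  {ACD}: card=300; try (A,hash)→2820, (D,merge)→2980, (D,hash)→4020, (A,merge)→4920, (D,nl)→12760, (A,nl)→31120; best=2820 via (A,hash)
  {ABCE}: card=6000; try (B,hash)→6720, (E,merge)→8980, (E,hash)→9480, (A,hash)→11520, (B,merge)→19320, (A,merge)→88920 …(+3); best=6720 via (B,hash)
  {BCDE}: card=30000; try (E,hash)→11520, (D,hash)→13320, (B,hash)→13320, (E,merge)→24820, (D,merge)→89920, (B,merge)→90720 …(+3); best=11520 via (E,hash)
  {ABCD}: card=1500; try (B,hash)→4520, (D,hash)→5480, (A,hash)→5720, (B,merge)→6620, (D,merge)→6780, (A,merge)→21620 …(+3); best=4520 via (B,hash)
  {ACDE}: card=6000; try (D,hash)→8520, (E,merge)→9820, (E,hash)→10320, (A,hash)→13320, (D,merge)→20320, (A,merge)→90720 …(+3); best=8520 via (D,hash)
  {ABCDE}: card=30000; try (E,hash)→13220, (D,hash)→15920, (B,hash)→15920, (E,merge)→26520, (A,hash)→42920, (D,merge)→92520 …(+6); best=13220 via (E,hash)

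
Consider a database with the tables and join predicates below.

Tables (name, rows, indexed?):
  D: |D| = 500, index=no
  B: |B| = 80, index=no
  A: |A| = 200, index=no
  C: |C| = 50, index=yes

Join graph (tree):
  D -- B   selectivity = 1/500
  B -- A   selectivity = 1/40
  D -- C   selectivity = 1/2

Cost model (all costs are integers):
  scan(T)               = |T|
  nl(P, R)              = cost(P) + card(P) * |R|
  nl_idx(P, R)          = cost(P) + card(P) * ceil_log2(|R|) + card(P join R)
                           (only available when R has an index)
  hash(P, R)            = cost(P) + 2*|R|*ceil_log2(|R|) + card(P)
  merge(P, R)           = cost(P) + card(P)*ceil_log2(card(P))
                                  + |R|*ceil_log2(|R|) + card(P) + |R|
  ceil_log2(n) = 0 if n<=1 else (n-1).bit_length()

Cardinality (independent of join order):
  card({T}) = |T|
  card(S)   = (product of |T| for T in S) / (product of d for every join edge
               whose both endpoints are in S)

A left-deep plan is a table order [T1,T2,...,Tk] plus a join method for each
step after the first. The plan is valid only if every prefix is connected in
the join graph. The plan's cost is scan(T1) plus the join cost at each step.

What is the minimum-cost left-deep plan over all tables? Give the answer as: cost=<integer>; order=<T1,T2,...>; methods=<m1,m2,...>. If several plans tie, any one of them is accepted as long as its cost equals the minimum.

Selinger DP (subsets sized 1..n):
  {D}: scan cost=500, card=500
  {B}: scan cost=80, card=80
  {A}: scan cost=200, card=200
  {C}: scan cost=50, card=50
  {BD}: card=80; try (B,hash)→2120, (D,merge)→5720, (B,merge)→6140, (D,hash)→9160, (D,nl)→40080, (B,nl)→40500; best=2120 via (B,hash)
  {CD}: card=12500; try (C,hash)→1600, (D,merge)→5400, (C,merge)→5850, (D,hash)→9100, (C,nl_idx)→16000, (D,nl)→25050 …(+1); best=1600 via (C,hash)
  {AB}: card=400; try (B,hash)→1520, (A,merge)→2520, (B,merge)→2640, (A,hash)→3360, (A,nl)→16080, (B,nl)→16200; best=1520 via (B,hash)
  {ABD}: card=400; try (A,merge)→4560, (A,hash)→5400, (D,merge)→10520, (D,hash)→10920, (A,nl)→18120, (D,nl)→201520; best=4560 via (A,merge)
  {BCD}: card=2000; try (C,hash)→2800, (C,merge)→3110, (C,nl_idx)→4600, (C,nl)→6120, (B,hash)→15220, (B,merge)→189740 …(+1); best=2800 via (C,hash)
  {ABCD}: card=10000; try (C,hash)→5560, (A,hash)→8000, (C,merge)→8910, (C,nl_idx)→16960, (C,nl)→24560, (A,merge)→28600 …(+1); best=5560 via (C,hash)

cost=5560; order=D,B,A,C; methods=hash,merge,hash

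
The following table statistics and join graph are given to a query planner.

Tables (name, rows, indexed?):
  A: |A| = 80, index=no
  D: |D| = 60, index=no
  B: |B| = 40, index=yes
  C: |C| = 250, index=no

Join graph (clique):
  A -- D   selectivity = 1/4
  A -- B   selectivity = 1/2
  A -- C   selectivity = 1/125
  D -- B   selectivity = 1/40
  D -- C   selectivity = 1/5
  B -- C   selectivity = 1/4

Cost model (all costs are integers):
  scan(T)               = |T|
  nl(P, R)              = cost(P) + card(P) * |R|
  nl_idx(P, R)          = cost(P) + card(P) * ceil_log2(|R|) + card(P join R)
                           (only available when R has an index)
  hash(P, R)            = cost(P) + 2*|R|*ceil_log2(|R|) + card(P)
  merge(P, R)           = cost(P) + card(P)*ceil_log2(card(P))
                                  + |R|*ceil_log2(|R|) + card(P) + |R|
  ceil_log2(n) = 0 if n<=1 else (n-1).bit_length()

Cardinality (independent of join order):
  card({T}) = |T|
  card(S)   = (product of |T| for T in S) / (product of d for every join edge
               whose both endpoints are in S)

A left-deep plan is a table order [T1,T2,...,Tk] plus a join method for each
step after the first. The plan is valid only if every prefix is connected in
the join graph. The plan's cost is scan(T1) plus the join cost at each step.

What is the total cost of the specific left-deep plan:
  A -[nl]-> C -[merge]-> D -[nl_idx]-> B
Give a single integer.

step 1: scan A: cost=80, card=80
step 2: join C via nl
    card(P join C) = 80*250/(125) = 160
    cost = 80 + 80*250 = 20080
step 3: join D via merge
    card(P join D) = 160*60/(4*5) = 480
    cost = 20080 + 160*8 + 60*6 + 160 + 60 = 21940
step 4: join B via nl_idx
    card(P join B) = 480*40/(2*40*4) = 60
    cost = 21940 + 480*6 + 60 = 24880

24880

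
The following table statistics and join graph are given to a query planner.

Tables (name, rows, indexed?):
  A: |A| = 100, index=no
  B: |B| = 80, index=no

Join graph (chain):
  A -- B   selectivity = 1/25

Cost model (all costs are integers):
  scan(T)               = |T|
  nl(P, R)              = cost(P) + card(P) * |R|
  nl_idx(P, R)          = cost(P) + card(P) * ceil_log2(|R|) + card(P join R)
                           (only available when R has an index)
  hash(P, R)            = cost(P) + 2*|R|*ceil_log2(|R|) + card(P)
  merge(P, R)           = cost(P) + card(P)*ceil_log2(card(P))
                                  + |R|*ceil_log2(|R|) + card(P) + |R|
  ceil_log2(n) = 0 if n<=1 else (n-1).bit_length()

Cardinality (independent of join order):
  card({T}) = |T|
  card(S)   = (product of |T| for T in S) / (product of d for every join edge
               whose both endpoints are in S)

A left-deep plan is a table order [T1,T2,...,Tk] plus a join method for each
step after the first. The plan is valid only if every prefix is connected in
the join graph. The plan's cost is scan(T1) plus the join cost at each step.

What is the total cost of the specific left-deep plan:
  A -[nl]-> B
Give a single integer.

step 1: scan A: cost=100, card=100
step 2: join B via nl
    card(P join B) = 100*80/(25) = 320
    cost = 100 + 100*80 = 8100

8100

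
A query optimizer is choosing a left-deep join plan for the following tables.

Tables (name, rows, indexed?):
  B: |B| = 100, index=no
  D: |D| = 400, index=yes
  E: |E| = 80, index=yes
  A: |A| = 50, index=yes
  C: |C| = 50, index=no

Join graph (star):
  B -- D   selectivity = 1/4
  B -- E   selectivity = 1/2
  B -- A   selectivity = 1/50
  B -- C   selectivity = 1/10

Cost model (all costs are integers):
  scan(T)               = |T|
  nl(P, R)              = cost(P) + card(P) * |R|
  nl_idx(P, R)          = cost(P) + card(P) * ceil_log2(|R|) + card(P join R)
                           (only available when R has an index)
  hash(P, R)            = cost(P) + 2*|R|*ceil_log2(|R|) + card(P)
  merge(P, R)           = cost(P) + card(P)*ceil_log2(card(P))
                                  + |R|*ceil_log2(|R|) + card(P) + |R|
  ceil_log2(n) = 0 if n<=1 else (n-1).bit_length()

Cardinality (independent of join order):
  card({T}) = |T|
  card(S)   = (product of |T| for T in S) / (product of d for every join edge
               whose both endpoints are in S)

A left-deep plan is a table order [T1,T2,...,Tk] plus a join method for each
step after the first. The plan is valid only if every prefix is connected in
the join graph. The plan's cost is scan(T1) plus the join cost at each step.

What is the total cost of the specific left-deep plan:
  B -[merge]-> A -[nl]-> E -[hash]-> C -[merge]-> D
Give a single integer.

337850

step 1: scan B: cost=100, card=100
step 2: join A via merge
    card(P join A) = 100*50/(50) = 100
    cost = 100 + 100*7 + 50*6 + 100 + 50 = 1250
step 3: join E via nl
    card(P join E) = 100*80/(2) = 4000
    cost = 1250 + 100*80 = 9250
step 4: join C via hash
    card(P join C) = 4000*50/(10) = 20000
    cost = 9250 + 2*50*6 + 4000 = 13850
step 5: join D via merge
    card(P join D) = 20000*400/(4) = 2000000
    cost = 13850 + 20000*15 + 400*9 + 20000 + 400 = 337850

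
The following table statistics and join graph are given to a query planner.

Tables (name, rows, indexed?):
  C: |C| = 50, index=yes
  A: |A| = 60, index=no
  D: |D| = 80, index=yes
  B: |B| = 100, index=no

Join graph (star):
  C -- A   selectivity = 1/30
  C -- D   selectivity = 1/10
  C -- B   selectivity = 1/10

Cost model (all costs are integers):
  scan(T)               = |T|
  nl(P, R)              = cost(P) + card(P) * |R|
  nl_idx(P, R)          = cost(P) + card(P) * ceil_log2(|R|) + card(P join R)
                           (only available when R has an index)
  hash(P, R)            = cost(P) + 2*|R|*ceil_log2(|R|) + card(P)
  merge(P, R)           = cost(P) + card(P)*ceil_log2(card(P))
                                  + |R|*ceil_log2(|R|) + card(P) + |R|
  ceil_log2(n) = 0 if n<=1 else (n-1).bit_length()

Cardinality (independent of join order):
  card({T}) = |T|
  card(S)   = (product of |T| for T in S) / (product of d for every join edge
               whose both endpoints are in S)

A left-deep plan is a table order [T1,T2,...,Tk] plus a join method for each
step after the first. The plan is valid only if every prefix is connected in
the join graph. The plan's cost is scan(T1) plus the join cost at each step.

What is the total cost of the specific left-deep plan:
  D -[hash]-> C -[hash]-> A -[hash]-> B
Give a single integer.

step 1: scan D: cost=80, card=80
step 2: join C via hash
    card(P join C) = 80*50/(10) = 400
    cost = 80 + 2*50*6 + 80 = 760
step 3: join A via hash
    card(P join A) = 400*60/(30) = 800
    cost = 760 + 2*60*6 + 400 = 1880
step 4: join B via hash
    card(P join B) = 800*100/(10) = 8000
    cost = 1880 + 2*100*7 + 800 = 4080

4080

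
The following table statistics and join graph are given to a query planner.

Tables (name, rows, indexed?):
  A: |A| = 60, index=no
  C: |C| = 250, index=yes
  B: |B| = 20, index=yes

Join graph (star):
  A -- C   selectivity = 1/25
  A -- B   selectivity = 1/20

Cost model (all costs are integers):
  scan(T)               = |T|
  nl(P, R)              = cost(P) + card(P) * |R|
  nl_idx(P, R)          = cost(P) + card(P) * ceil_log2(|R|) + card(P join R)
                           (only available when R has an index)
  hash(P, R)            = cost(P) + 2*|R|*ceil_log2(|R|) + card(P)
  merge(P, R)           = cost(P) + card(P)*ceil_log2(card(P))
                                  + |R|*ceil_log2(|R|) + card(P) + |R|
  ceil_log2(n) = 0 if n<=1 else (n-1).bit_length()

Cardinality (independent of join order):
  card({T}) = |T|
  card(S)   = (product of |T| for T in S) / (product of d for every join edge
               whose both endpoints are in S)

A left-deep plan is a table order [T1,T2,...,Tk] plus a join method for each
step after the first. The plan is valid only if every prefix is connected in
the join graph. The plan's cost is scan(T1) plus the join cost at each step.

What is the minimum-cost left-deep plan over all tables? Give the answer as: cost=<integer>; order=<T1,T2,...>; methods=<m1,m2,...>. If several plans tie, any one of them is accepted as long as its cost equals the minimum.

cost=1400; order=A,B,C; methods=hash,nl_idx

Selinger DP (subsets sized 1..n):
  {A}: scan cost=60, card=60
  {C}: scan cost=250, card=250
  {B}: scan cost=20, card=20
  {AC}: card=600; try (C,nl_idx)→1140, (A,hash)→1220, (C,merge)→2730, (A,merge)→2920, (C,hash)→4120, (C,nl)→15060 …(+1); best=1140 via (C,nl_idx)
  {AB}: card=60; try (B,hash)→320, (B,nl_idx)→420, (A,merge)→560, (B,merge)→600, (A,hash)→760, (A,nl)→1220 …(+1); best=320 via (B,hash)
  {ABC}: card=600; try (C,nl_idx)→1400, (B,hash)→1940, (C,merge)→2990, (C,hash)→4380, (B,nl_idx)→4740, (B,merge)→7860 …(+2); best=1400 via (C,nl_idx)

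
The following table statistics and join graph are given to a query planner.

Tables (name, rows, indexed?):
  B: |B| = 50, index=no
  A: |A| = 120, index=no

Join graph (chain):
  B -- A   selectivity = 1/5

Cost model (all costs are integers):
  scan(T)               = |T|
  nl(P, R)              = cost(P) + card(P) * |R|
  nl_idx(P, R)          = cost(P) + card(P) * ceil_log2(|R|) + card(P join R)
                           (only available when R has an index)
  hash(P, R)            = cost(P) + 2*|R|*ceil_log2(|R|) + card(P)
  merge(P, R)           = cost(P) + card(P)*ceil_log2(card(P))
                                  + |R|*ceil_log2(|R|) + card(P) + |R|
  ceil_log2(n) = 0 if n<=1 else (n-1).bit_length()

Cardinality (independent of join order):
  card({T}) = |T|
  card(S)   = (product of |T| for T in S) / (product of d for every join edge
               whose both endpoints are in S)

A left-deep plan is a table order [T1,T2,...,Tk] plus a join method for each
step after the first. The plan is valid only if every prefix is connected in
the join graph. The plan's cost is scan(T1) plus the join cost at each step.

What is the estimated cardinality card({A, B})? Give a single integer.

1200

Tables in S: A(120), B(50)
Edges inside S: B-A(d=5)
numerator = 120 * 50 = 6000
denominator = 5 = 5
card(S) = 6000 / 5 = 1200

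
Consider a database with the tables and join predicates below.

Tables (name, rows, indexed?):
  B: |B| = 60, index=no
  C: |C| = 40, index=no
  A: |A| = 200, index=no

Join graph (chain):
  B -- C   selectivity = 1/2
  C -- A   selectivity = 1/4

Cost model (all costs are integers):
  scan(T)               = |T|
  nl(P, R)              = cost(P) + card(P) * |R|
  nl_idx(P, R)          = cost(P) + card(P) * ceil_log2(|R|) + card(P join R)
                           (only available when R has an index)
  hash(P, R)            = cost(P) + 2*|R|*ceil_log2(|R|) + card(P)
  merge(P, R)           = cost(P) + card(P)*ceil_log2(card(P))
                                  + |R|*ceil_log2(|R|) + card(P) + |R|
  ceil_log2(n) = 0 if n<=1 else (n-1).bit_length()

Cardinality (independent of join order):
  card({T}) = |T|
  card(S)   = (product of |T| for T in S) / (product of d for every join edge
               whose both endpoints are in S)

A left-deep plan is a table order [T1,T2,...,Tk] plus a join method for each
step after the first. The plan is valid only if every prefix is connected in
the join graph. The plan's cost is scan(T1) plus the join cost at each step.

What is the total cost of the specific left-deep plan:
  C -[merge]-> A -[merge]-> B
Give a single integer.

step 1: scan C: cost=40, card=40
step 2: join A via merge
    card(P join A) = 40*200/(4) = 2000
    cost = 40 + 40*6 + 200*8 + 40 + 200 = 2120
step 3: join B via merge
    card(P join B) = 2000*60/(2) = 60000
    cost = 2120 + 2000*11 + 60*6 + 2000 + 60 = 26540

26540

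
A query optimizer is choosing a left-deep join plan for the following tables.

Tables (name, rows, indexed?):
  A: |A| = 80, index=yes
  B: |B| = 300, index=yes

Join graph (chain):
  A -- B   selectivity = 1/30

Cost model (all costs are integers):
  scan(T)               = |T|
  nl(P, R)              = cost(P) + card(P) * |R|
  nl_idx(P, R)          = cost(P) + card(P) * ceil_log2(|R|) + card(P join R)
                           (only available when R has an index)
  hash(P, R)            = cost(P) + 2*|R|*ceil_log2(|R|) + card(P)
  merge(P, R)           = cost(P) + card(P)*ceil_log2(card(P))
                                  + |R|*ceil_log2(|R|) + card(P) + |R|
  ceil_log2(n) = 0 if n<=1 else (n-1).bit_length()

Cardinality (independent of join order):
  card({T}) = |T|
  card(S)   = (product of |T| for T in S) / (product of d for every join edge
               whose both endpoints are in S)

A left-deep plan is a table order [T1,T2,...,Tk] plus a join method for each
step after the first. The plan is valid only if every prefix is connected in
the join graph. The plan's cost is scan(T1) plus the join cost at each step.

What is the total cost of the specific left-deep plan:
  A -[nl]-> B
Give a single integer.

24080

step 1: scan A: cost=80, card=80
step 2: join B via nl
    card(P join B) = 80*300/(30) = 800
    cost = 80 + 80*300 = 24080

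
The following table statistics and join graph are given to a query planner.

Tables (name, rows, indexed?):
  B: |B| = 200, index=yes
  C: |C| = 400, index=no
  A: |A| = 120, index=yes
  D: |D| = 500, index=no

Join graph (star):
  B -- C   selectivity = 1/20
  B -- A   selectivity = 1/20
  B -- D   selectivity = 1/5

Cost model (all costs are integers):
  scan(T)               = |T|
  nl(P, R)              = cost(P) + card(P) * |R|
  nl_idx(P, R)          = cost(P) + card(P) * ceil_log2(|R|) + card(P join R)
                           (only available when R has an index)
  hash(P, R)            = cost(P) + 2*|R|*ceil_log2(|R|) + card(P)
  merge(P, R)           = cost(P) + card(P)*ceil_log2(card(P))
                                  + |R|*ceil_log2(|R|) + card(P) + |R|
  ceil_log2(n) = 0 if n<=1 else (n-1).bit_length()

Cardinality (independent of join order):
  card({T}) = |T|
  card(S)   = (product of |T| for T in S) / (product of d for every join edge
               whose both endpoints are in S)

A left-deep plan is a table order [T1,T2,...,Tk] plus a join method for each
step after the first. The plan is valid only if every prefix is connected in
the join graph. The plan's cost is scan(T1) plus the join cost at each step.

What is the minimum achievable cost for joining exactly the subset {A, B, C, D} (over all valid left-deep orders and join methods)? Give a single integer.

42680

Selinger DP over subsets of {A,B,C,D}:
  {B}: scan cost=200, card=200
  {C}: scan cost=400, card=400
  {A}: scan cost=120, card=120
  {D}: scan cost=500, card=500
  {BC}: card=4000; try (B,hash)→4000, (C,merge)→6000, (B,merge)→6200, (C,hash)→7600, (B,nl_idx)→7600, (C,nl)→80200 …(+1); best=4000 via (B,hash)
  {AB}: card=1200; try (A,hash)→2080, (B,nl_idx)→2280, (A,nl_idx)→2800, (B,merge)→2880, (A,merge)→2960, (B,hash)→3440 …(+2); best=2080 via (A,hash)
  {BD}: card=20000; try (B,hash)→4200, (D,merge)→7000, (B,merge)→7300, (D,hash)→9400, (B,nl_idx)→24500, (D,nl)→100200 …(+1); best=4200 via (B,hash)
  {ABC}: card=24000; try (A,hash)→9680, (C,hash)→10480, (C,merge)→20480, (A,nl_idx)→56000, (A,merge)→56960, (C,nl)→482080 …(+1); best=9680 via (A,hash)
  {BCD}: card=400000; try (D,hash)→17000, (C,hash)→31400, (D,merge)→61000, (C,merge)→328200, (D,nl)→2004000, (C,nl)→8004200; best=17000 via (D,hash)
  {ABD}: card=120000; try (D,hash)→12280, (D,merge)→21480, (A,hash)→25880, (A,nl_idx)→264200, (A,merge)→325160, (D,nl)→602080 …(+1); best=12280 via (D,hash)
  {ABCD}: card=2400000; try (D,hash)→42680, (C,hash)→139480, (D,merge)→398680, (A,hash)→418680, (C,merge)→2176280, (A,nl_idx)→5217000 …(+4); best=42680 via (D,hash)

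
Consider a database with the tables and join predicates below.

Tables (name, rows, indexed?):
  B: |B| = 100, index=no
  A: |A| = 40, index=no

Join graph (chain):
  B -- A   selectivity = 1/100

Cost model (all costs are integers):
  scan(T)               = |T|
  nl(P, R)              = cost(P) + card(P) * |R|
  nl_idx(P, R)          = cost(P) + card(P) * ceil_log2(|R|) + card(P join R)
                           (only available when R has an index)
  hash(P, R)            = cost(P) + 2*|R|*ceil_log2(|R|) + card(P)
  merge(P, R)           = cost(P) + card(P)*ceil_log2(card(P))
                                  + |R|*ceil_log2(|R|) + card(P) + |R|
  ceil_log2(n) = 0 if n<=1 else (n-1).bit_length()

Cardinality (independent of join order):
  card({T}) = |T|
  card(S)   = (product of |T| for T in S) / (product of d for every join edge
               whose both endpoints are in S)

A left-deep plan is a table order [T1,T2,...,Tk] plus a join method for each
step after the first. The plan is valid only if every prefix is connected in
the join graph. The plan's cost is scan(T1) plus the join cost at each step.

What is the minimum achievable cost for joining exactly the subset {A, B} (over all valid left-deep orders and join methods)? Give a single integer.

Selinger DP over subsets of {A,B}:
  {B}: scan cost=100, card=100
  {A}: scan cost=40, card=40
  {AB}: card=40; try (A,hash)→680, (B,merge)→1120, (A,merge)→1180, (B,hash)→1480, (B,nl)→4040, (A,nl)→4100; best=680 via (A,hash)

680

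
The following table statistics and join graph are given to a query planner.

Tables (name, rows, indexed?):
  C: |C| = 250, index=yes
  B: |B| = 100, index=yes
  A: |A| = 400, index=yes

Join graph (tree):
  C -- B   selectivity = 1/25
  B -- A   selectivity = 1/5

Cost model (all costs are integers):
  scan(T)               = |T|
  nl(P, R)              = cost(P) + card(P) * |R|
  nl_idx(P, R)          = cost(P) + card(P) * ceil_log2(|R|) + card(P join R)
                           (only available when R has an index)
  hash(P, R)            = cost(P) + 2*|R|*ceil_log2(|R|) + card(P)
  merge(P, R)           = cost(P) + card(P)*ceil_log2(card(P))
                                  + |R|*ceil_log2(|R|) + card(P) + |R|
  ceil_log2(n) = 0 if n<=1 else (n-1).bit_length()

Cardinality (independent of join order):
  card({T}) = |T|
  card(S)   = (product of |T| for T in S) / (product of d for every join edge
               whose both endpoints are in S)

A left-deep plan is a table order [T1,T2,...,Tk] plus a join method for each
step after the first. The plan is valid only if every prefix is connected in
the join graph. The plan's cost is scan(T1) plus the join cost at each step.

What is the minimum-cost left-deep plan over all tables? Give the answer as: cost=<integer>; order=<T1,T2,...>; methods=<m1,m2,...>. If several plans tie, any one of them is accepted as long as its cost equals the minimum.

cost=10100; order=B,C,A; methods=nl_idx,hash

Selinger DP (subsets sized 1..n):
  {C}: scan cost=250, card=250
  {B}: scan cost=100, card=100
  {A}: scan cost=400, card=400
  {BC}: card=1000; try (C,nl_idx)→1900, (B,hash)→1900, (B,nl_idx)→3000, (C,merge)→3150, (B,merge)→3300, (C,hash)→4200 …(+2); best=1900 via (C,nl_idx)
  {AB}: card=8000; try (B,hash)→2200, (A,merge)→4900, (B,merge)→5200, (A,hash)→7400, (A,nl_idx)→9000, (B,nl_idx)→11200 …(+2); best=2200 via (B,hash)
  {ABC}: card=80000; try (A,hash)→10100, (C,hash)→14200, (A,merge)→16900, (A,nl_idx)→90900, (C,merge)→116450, (C,nl_idx)→146200 …(+2); best=10100 via (A,hash)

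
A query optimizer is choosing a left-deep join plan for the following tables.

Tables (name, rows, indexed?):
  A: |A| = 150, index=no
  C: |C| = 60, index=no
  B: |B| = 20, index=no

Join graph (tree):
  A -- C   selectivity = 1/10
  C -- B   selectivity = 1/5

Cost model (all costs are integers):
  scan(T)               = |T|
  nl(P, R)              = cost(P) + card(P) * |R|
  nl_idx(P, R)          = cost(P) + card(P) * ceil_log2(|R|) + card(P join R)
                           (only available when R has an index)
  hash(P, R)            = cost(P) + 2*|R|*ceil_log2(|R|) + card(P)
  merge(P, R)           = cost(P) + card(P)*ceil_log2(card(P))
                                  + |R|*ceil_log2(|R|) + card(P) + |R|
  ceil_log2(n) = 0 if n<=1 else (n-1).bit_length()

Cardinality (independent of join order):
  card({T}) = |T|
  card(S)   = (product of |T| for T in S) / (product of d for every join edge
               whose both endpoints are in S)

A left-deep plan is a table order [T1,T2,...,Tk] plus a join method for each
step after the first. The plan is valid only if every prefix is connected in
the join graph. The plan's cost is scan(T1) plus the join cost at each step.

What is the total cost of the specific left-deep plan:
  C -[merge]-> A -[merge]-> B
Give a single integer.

step 1: scan C: cost=60, card=60
step 2: join A via merge
    card(P join A) = 60*150/(10) = 900
    cost = 60 + 60*6 + 150*8 + 60 + 150 = 1830
step 3: join B via merge
    card(P join B) = 900*20/(5) = 3600
    cost = 1830 + 900*10 + 20*5 + 900 + 20 = 11850

11850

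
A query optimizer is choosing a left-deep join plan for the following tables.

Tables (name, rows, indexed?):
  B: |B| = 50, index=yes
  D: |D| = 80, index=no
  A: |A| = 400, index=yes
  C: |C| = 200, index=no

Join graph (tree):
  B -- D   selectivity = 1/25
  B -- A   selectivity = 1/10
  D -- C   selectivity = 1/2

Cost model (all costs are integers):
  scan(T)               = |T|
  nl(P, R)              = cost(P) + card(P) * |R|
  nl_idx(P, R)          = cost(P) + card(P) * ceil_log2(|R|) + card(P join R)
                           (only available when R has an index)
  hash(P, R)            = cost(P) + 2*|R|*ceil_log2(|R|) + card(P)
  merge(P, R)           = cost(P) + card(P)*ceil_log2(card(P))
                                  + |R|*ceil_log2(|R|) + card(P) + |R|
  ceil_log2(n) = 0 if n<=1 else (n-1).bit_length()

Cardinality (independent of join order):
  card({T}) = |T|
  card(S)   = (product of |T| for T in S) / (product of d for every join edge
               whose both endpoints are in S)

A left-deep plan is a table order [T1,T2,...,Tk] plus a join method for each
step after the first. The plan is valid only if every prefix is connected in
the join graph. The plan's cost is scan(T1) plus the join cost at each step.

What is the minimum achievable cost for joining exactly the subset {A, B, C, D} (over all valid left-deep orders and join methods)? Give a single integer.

Selinger DP over subsets of {A,B,C,D}:
  {B}: scan cost=50, card=50
  {D}: scan cost=80, card=80
  {A}: scan cost=400, card=400
  {C}: scan cost=200, card=200
  {BD}: card=160; try (B,nl_idx)→720, (B,hash)→760, (D,merge)→1040, (B,merge)→1070, (D,hash)→1220, (D,nl)→4050 …(+1); best=720 via (B,nl_idx)
  {AB}: card=2000; try (B,hash)→1400, (A,nl_idx)→2500, (A,merge)→4400, (B,merge)→4750, (B,nl_idx)→4800, (A,hash)→7300 …(+2); best=1400 via (B,hash)
  {CD}: card=8000; try (D,hash)→1520, (C,merge)→2520, (D,merge)→2640, (C,hash)→3360, (C,nl)→16080, (D,nl)→16200; best=1520 via (D,hash)
  {ABD}: card=6400; try (D,hash)→4520, (A,merge)→6160, (A,hash)→8080, (A,nl_idx)→8560, (D,merge)→26040, (A,nl)→64720 …(+1); best=4520 via (D,hash)
  {BCD}: card=16000; try (C,merge)→3960, (C,hash)→4080, (B,hash)→10120, (C,nl)→32720, (B,nl_idx)→65520, (B,merge)→113870 …(+1); best=3960 via (C,merge)
  {ABCD}: card=640000; try (C,hash)→14120, (A,hash)→27160, (C,merge)→95920, (A,merge)→247960, (A,nl_idx)→787960, (C,nl)→1284520 …(+1); best=14120 via (C,hash)

14120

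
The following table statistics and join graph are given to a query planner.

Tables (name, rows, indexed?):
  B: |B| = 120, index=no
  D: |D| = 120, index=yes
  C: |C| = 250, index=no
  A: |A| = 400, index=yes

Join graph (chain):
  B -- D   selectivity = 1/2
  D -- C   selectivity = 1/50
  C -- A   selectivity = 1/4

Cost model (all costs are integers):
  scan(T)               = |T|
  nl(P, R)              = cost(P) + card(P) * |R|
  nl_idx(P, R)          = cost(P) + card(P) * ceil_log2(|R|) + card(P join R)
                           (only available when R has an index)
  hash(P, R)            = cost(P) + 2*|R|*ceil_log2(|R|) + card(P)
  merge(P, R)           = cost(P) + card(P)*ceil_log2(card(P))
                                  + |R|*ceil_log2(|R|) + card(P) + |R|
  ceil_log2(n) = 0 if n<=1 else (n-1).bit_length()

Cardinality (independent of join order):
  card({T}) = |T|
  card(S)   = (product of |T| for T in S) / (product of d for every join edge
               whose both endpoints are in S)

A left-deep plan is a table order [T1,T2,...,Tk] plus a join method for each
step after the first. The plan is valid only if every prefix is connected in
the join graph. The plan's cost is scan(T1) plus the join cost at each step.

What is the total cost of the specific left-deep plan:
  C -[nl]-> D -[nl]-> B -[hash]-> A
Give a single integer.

step 1: scan C: cost=250, card=250
step 2: join D via nl
    card(P join D) = 250*120/(50) = 600
    cost = 250 + 250*120 = 30250
step 3: join B via nl
    card(P join B) = 600*120/(2) = 36000
    cost = 30250 + 600*120 = 102250
step 4: join A via hash
    card(P join A) = 36000*400/(4) = 3600000
    cost = 102250 + 2*400*9 + 36000 = 145450

145450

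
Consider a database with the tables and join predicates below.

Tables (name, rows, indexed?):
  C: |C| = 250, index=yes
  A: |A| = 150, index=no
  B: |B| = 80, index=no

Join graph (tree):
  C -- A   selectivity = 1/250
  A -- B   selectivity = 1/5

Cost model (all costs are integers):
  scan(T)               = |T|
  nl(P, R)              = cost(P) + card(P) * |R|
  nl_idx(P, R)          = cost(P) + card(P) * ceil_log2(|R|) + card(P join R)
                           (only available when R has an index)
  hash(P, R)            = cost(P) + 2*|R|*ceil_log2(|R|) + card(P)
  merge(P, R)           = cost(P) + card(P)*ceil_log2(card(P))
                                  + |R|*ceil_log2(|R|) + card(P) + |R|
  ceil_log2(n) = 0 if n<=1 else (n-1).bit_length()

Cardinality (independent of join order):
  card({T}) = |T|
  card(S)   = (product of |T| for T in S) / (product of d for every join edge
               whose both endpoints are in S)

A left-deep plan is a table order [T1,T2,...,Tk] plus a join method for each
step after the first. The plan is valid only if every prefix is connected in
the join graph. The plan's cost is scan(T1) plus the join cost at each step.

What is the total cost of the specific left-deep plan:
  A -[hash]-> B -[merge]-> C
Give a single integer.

34870

step 1: scan A: cost=150, card=150
step 2: join B via hash
    card(P join B) = 150*80/(5) = 2400
    cost = 150 + 2*80*7 + 150 = 1420
step 3: join C via merge
    card(P join C) = 2400*250/(250) = 2400
    cost = 1420 + 2400*12 + 250*8 + 2400 + 250 = 34870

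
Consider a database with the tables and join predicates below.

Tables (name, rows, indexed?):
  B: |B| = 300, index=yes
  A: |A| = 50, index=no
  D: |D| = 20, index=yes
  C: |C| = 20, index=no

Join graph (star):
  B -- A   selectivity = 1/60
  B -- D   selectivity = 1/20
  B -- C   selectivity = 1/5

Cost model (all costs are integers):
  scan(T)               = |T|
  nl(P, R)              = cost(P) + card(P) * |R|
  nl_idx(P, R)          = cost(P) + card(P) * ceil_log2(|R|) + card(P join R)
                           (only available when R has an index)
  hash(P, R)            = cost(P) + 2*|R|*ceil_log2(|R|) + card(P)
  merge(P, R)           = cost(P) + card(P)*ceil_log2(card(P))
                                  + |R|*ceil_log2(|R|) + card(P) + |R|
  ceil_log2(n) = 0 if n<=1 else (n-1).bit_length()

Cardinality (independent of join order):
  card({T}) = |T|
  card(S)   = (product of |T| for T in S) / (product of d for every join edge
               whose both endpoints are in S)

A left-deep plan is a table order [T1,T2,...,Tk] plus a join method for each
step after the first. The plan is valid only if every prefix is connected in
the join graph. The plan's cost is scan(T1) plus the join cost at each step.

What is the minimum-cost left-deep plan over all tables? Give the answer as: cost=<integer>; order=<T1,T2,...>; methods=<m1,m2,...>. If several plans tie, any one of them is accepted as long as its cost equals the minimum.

cost=1650; order=A,B,D,C; methods=nl_idx,hash,hash

Selinger DP (subsets sized 1..n):
  {B}: scan cost=300, card=300
  {A}: scan cost=50, card=50
  {D}: scan cost=20, card=20
  {C}: scan cost=20, card=20
  {AB}: card=250; try (B,nl_idx)→750, (A,hash)→1200, (B,merge)→3400, (A,merge)→3650, (B,hash)→5500, (B,nl)→15050 …(+1); best=750 via (B,nl_idx)
  {BD}: card=300; try (B,nl_idx)→500, (D,hash)→800, (D,nl_idx)→2100, (B,merge)→3140, (D,merge)→3420, (B,hash)→5440 …(+2); best=500 via (B,nl_idx)
  {BC}: card=1200; try (C,hash)→800, (B,nl_idx)→1400, (B,merge)→3140, (C,merge)→3420, (B,hash)→5440, (B,nl)→6020 …(+1); best=800 via (C,hash)
  {ABD}: card=250; try (D,hash)→1200, (A,hash)→1400, (D,nl_idx)→2250, (D,merge)→3120, (A,merge)→3850, (D,nl)→5750 …(+1); best=1200 via (D,hash)
  {ABC}: card=1000; try (C,hash)→1200, (A,hash)→2600, (C,merge)→3120, (C,nl)→5750, (A,merge)→15550, (A,nl)→60800; best=1200 via (C,hash)
  {BCD}: card=1200; try (C,hash)→1000, (D,hash)→2200, (C,merge)→3620, (C,nl)→6500, (D,nl_idx)→8000, (D,merge)→15320 …(+1); best=1000 via (C,hash)
  {ABCD}: card=1000; try (C,hash)→1650, (D,hash)→2400, (A,hash)→2800, (C,merge)→3570, (C,nl)→6200, (D,nl_idx)→7200 …(+4); best=1650 via (C,hash)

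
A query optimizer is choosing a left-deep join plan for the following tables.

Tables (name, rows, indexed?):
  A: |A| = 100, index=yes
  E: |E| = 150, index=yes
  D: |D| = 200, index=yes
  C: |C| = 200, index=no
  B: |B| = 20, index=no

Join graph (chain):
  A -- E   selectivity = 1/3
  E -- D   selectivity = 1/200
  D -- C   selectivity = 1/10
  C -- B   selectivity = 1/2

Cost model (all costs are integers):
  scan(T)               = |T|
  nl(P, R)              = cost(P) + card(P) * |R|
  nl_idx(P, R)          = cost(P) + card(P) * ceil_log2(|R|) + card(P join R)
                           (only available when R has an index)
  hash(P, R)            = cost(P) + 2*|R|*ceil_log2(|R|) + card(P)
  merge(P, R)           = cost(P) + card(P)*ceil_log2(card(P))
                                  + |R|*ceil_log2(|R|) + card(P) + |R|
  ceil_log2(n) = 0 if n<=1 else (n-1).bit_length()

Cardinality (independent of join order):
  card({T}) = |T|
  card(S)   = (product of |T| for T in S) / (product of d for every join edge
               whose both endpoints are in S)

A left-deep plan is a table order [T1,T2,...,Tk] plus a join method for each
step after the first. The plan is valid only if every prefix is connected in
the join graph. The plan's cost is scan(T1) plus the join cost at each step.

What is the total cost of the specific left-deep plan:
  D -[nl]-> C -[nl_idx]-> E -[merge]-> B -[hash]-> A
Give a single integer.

step 1: scan D: cost=200, card=200
step 2: join C via nl
    card(P join C) = 200*200/(10) = 4000
    cost = 200 + 200*200 = 40200
step 3: join E via nl_idx
    card(P join E) = 4000*150/(200) = 3000
    cost = 40200 + 4000*8 + 3000 = 75200
step 4: join B via merge
    card(P join B) = 3000*20/(2) = 30000
    cost = 75200 + 3000*12 + 20*5 + 3000 + 20 = 114320
step 5: join A via hash
    card(P join A) = 30000*100/(3) = 1000000
    cost = 114320 + 2*100*7 + 30000 = 145720

145720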